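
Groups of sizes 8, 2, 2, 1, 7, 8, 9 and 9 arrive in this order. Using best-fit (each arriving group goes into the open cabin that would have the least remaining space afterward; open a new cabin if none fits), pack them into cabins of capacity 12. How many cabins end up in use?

  8 → cabin 1 (new)  [load 8/12]
  2 → cabin 1  [load 10/12]
  2 → cabin 1  [load 12/12]
  1 → cabin 2 (new)  [load 1/12]
  7 → cabin 2  [load 8/12]
  8 → cabin 3 (new)  [load 8/12]
  9 → cabin 4 (new)  [load 9/12]
  9 → cabin 5 (new)  [load 9/12]
5 cabins opened.

5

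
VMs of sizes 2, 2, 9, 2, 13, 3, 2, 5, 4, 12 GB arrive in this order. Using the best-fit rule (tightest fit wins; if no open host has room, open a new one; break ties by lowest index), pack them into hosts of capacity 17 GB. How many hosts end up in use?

  2 → host 1 (new)  [load 2/17]
  2 → host 1  [load 4/17]
  9 → host 1  [load 13/17]
  2 → host 1  [load 15/17]
  13 → host 2 (new)  [load 13/17]
  3 → host 2  [load 16/17]
  2 → host 1  [load 17/17]
  5 → host 3 (new)  [load 5/17]
  4 → host 3  [load 9/17]
  12 → host 4 (new)  [load 12/17]
4 hosts opened.

4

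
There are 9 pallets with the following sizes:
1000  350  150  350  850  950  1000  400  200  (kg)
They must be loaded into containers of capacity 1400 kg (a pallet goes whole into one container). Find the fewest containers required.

4

Total = 1000 + 1000 + 950 + 850 + 400 + 350 + 350 + 200 + 150 = 5250 kg.
Lower bound: ⌈5250/1400⌉ = 4 containers.
A packing using 4 containers:
  container 1: 1000 + 400 = 1400
  container 2: 1000 + 350 = 1350
  container 3: 950 + 350 = 1300
  container 4: 850 + 200 + 150 = 1200
This matches the lower bound, so 4 is optimal.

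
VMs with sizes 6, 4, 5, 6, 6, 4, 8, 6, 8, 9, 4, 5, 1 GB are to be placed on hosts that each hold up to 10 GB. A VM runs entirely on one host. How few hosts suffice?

8

Total = 9 + 8 + 8 + 6 + 6 + 6 + 6 + 5 + 5 + 4 + 4 + 4 + 1 = 72 GB.
Lower bound: ⌈72/10⌉ = 8 hosts.
A packing using 8 hosts:
  host 1: 9 + 1 = 10
  host 2: 8 = 8
  host 3: 8 = 8
  host 4: 6 + 4 = 10
  host 5: 6 + 4 = 10
  host 6: 6 + 4 = 10
  host 7: 6 = 6
  host 8: 5 + 5 = 10
This matches the lower bound, so 8 is optimal.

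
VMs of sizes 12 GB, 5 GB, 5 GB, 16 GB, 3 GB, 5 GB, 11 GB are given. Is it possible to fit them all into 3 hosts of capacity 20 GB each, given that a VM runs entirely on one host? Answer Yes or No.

No

Total = 57 GB; ⌈57/20⌉ = 3.
The bound of 3 does not rule out 3, but exhaustive search shows no assignment into 3 hosts of capacity 20 GB exists — the minimum is 4.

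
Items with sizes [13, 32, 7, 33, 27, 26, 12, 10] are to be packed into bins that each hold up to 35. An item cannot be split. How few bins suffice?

Total = 33 + 32 + 27 + 26 + 13 + 12 + 10 + 7 = 160.
Lower bound: ⌈160/35⌉ = 5 bins.
A packing using 5 bins:
  bin 1: 33 = 33
  bin 2: 32 = 32
  bin 3: 27 + 7 = 34
  bin 4: 26 = 26
  bin 5: 13 + 12 + 10 = 35
This matches the lower bound, so 5 is optimal.

5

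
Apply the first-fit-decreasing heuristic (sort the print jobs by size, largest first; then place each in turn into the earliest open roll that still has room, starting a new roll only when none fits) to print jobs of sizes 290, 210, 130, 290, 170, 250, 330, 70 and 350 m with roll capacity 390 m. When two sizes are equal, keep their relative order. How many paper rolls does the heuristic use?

6

Sorted descending: 350, 330, 290, 290, 250, 210, 170, 130, 70.
  350 → roll 1 (new)  [load 350/390]
  330 → roll 2 (new)  [load 330/390]
  290 → roll 3 (new)  [load 290/390]
  290 → roll 4 (new)  [load 290/390]
  250 → roll 5 (new)  [load 250/390]
  210 → roll 6 (new)  [load 210/390]
  170 → roll 6  [load 380/390]
  130 → roll 5  [load 380/390]
  70 → roll 3  [load 360/390]
6 paper rolls opened.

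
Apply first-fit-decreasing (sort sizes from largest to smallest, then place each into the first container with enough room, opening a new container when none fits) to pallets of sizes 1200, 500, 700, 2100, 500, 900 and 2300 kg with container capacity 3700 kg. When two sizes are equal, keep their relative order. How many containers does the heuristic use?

Sorted descending: 2300, 2100, 1200, 900, 700, 500, 500.
  2300 → container 1 (new)  [load 2300/3700]
  2100 → container 2 (new)  [load 2100/3700]
  1200 → container 1  [load 3500/3700]
  900 → container 2  [load 3000/3700]
  700 → container 2  [load 3700/3700]
  500 → container 3 (new)  [load 500/3700]
  500 → container 3  [load 1000/3700]
3 containers opened.

3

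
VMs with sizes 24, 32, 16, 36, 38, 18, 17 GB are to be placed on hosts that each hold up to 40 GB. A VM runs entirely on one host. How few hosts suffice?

Total = 38 + 36 + 32 + 24 + 18 + 17 + 16 = 181 GB.
Lower bound: ⌈181/40⌉ = 5 hosts.
A packing using 5 hosts:
  host 1: 38 = 38
  host 2: 36 = 36
  host 3: 32 = 32
  host 4: 24 + 16 = 40
  host 5: 18 + 17 = 35
This matches the lower bound, so 5 is optimal.

5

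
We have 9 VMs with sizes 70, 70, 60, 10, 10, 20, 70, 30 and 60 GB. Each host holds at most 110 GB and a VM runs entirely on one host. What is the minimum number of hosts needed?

5

Total = 70 + 70 + 70 + 60 + 60 + 30 + 20 + 10 + 10 = 400 GB.
Lower bound: ⌈400/110⌉ = 4 hosts.
Also, 5 VMs each exceed 55 GB, and no two of those can share a host, so at least 5 hosts are needed.
A packing using 5 hosts:
  host 1: 70 + 30 + 10 = 110
  host 2: 70 + 20 + 10 = 100
  host 3: 70 = 70
  host 4: 60 = 60
  host 5: 60 = 60
This matches the lower bound, so 5 is optimal.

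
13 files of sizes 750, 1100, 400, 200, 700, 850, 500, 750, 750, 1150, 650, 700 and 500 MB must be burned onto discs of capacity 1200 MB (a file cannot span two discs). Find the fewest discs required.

Total = 1150 + 1100 + 850 + 750 + 750 + 750 + 700 + 700 + 650 + 500 + 500 + 400 + 200 = 9000 MB.
Lower bound: ⌈9000/1200⌉ = 8 discs.
Also, 9 files each exceed 600 MB, and no two of those can share a disc, so at least 9 discs are needed.
A packing using 9 discs:
  disc 1: 1150 = 1150
  disc 2: 1100 = 1100
  disc 3: 850 + 200 = 1050
  disc 4: 750 + 400 = 1150
  disc 5: 750 = 750
  disc 6: 750 = 750
  disc 7: 700 + 500 = 1200
  disc 8: 700 + 500 = 1200
  disc 9: 650 = 650
This matches the lower bound, so 9 is optimal.

9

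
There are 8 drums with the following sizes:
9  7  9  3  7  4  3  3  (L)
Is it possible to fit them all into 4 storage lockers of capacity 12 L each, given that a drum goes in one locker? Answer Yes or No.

A valid assignment using 4 storage lockers:
  locker 1: 9 + 3 = 12
  locker 2: 9 + 3 = 12
  locker 3: 7 + 4 = 11
  locker 4: 7 + 3 = 10
Every load is within 12 L, so 4 storage lockers suffice.

Yes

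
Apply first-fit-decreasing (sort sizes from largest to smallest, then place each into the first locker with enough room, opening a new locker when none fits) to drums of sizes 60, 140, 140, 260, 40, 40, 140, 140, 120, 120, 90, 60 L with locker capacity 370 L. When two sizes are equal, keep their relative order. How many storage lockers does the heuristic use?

4

Sorted descending: 260, 140, 140, 140, 140, 120, 120, 90, 60, 60, 40, 40.
  260 → locker 1 (new)  [load 260/370]
  140 → locker 2 (new)  [load 140/370]
  140 → locker 2  [load 280/370]
  140 → locker 3 (new)  [load 140/370]
  140 → locker 3  [load 280/370]
  120 → locker 4 (new)  [load 120/370]
  120 → locker 4  [load 240/370]
  90 → locker 1  [load 350/370]
  60 → locker 2  [load 340/370]
  60 → locker 3  [load 340/370]
  40 → locker 4  [load 280/370]
  40 → locker 4  [load 320/370]
4 storage lockers opened.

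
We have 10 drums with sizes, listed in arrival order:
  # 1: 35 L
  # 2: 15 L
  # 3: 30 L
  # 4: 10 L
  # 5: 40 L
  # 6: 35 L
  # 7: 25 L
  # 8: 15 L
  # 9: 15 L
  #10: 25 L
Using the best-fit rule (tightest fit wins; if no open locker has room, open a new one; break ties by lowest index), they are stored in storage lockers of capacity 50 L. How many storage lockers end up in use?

  35 → locker 1 (new)  [load 35/50]
  15 → locker 1  [load 50/50]
  30 → locker 2 (new)  [load 30/50]
  10 → locker 2  [load 40/50]
  40 → locker 3 (new)  [load 40/50]
  35 → locker 4 (new)  [load 35/50]
  25 → locker 5 (new)  [load 25/50]
  15 → locker 4  [load 50/50]
  15 → locker 5  [load 40/50]
  25 → locker 6 (new)  [load 25/50]
6 storage lockers opened.

6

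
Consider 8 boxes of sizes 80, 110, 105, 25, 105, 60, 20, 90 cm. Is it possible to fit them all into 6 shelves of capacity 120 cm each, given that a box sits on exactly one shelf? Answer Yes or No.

Yes

A valid assignment using 6 shelves:
  shelf 1: 110 = 110
  shelf 2: 105 = 105
  shelf 3: 105 = 105
  shelf 4: 90 + 25 = 115
  shelf 5: 80 + 20 = 100
  shelf 6: 60 = 60
Every load is within 120 cm, so 6 shelves suffice.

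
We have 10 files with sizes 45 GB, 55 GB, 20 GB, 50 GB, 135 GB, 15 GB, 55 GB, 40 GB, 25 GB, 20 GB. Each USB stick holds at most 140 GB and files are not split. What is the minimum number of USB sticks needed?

Total = 135 + 55 + 55 + 50 + 45 + 40 + 25 + 20 + 20 + 15 = 460 GB.
Lower bound: ⌈460/140⌉ = 4 USB sticks.
A packing using 4 USB sticks:
  USB stick 1: 135 = 135
  USB stick 2: 55 + 55 + 25 = 135
  USB stick 3: 50 + 45 + 40 = 135
  USB stick 4: 20 + 20 + 15 = 55
This matches the lower bound, so 4 is optimal.

4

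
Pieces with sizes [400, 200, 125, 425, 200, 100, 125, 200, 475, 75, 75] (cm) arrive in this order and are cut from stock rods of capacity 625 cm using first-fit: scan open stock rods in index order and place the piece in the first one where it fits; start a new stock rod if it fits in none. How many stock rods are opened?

  400 → stock rod 1 (new)  [load 400/625]
  200 → stock rod 1  [load 600/625]
  125 → stock rod 2 (new)  [load 125/625]
  425 → stock rod 2  [load 550/625]
  200 → stock rod 3 (new)  [load 200/625]
  100 → stock rod 3  [load 300/625]
  125 → stock rod 3  [load 425/625]
  200 → stock rod 3  [load 625/625]
  475 → stock rod 4 (new)  [load 475/625]
  75 → stock rod 2  [load 625/625]
  75 → stock rod 4  [load 550/625]
4 stock rods opened.

4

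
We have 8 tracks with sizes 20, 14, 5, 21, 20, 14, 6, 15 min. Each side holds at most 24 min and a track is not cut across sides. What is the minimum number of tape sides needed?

Total = 21 + 20 + 20 + 15 + 14 + 14 + 6 + 5 = 115 min.
Lower bound: ⌈115/24⌉ = 5 tape sides.
Also, 6 tracks each exceed 12 min, and no two of those can share a side, so at least 6 tape sides are needed.
A packing using 6 tape sides:
  side 1: 21 = 21
  side 2: 20 = 20
  side 3: 20 = 20
  side 4: 15 + 6 = 21
  side 5: 14 + 5 = 19
  side 6: 14 = 14
This matches the lower bound, so 6 is optimal.

6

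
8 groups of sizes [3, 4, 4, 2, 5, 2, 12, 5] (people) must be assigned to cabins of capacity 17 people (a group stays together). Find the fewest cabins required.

3

Total = 12 + 5 + 5 + 4 + 4 + 3 + 2 + 2 = 37 people.
Lower bound: ⌈37/17⌉ = 3 cabins.
A packing using 3 cabins:
  cabin 1: 12 + 5 = 17
  cabin 2: 5 + 4 + 4 + 3 = 16
  cabin 3: 2 + 2 = 4
This matches the lower bound, so 3 is optimal.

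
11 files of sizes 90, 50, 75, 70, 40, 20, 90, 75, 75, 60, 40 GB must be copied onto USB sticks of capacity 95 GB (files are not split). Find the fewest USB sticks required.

9

Total = 90 + 90 + 75 + 75 + 75 + 70 + 60 + 50 + 40 + 40 + 20 = 685 GB.
Lower bound: ⌈685/95⌉ = 8 USB sticks.
A packing using 9 USB sticks:
  USB stick 1: 90 = 90
  USB stick 2: 90 = 90
  USB stick 3: 75 + 20 = 95
  USB stick 4: 75 = 75
  USB stick 5: 75 = 75
  USB stick 6: 70 = 70
  USB stick 7: 60 = 60
  USB stick 8: 50 + 40 = 90
  USB stick 9: 40 = 40
No arrangement into 8 USB sticks stays within capacity, so 9 is optimal.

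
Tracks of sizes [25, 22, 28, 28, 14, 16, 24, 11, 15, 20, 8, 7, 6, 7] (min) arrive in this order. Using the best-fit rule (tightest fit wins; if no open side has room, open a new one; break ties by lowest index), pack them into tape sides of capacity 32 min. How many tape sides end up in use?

  25 → side 1 (new)  [load 25/32]
  22 → side 2 (new)  [load 22/32]
  28 → side 3 (new)  [load 28/32]
  28 → side 4 (new)  [load 28/32]
  14 → side 5 (new)  [load 14/32]
  16 → side 5  [load 30/32]
  24 → side 6 (new)  [load 24/32]
  11 → side 7 (new)  [load 11/32]
  15 → side 7  [load 26/32]
  20 → side 8 (new)  [load 20/32]
  8 → side 6  [load 32/32]
  7 → side 1  [load 32/32]
  6 → side 7  [load 32/32]
  7 → side 2  [load 29/32]
8 tape sides opened.

8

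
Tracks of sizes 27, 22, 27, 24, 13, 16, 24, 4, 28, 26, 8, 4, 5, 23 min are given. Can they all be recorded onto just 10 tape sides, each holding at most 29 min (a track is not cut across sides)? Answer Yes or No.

Yes

A valid assignment using 10 tape sides:
  side 1: 28 = 28
  side 2: 27 = 27
  side 3: 27 = 27
  side 4: 26 = 26
  side 5: 24 + 5 = 29
  side 6: 24 + 4 = 28
  side 7: 23 + 4 = 27
  side 8: 22 = 22
  side 9: 16 + 13 = 29
  side 10: 8 = 8
Every load is within 29 min, so 10 tape sides suffice.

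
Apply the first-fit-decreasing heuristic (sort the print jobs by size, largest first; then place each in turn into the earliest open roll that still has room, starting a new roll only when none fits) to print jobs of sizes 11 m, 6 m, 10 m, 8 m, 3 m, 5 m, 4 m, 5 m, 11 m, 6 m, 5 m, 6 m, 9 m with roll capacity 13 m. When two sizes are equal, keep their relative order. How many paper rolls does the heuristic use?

8

Sorted descending: 11, 11, 10, 9, 8, 6, 6, 6, 5, 5, 5, 4, 3.
  11 → roll 1 (new)  [load 11/13]
  11 → roll 2 (new)  [load 11/13]
  10 → roll 3 (new)  [load 10/13]
  9 → roll 4 (new)  [load 9/13]
  8 → roll 5 (new)  [load 8/13]
  6 → roll 6 (new)  [load 6/13]
  6 → roll 6  [load 12/13]
  6 → roll 7 (new)  [load 6/13]
  5 → roll 5  [load 13/13]
  5 → roll 7  [load 11/13]
  5 → roll 8 (new)  [load 5/13]
  4 → roll 4  [load 13/13]
  3 → roll 3  [load 13/13]
8 paper rolls opened.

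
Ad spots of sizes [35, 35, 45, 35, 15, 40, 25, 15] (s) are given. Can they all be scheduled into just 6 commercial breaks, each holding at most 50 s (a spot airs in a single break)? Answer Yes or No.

Yes

A valid assignment using 6 commercial breaks:
  break 1: 45 = 45
  break 2: 40 = 40
  break 3: 35 + 15 = 50
  break 4: 35 + 15 = 50
  break 5: 35 = 35
  break 6: 25 = 25
Every load is within 50 s, so 6 commercial breaks suffice.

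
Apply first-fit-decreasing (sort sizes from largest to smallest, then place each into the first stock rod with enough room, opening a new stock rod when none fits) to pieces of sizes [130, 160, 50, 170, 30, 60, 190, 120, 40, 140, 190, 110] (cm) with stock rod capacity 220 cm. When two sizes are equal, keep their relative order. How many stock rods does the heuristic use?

Sorted descending: 190, 190, 170, 160, 140, 130, 120, 110, 60, 50, 40, 30.
  190 → stock rod 1 (new)  [load 190/220]
  190 → stock rod 2 (new)  [load 190/220]
  170 → stock rod 3 (new)  [load 170/220]
  160 → stock rod 4 (new)  [load 160/220]
  140 → stock rod 5 (new)  [load 140/220]
  130 → stock rod 6 (new)  [load 130/220]
  120 → stock rod 7 (new)  [load 120/220]
  110 → stock rod 8 (new)  [load 110/220]
  60 → stock rod 4  [load 220/220]
  50 → stock rod 3  [load 220/220]
  40 → stock rod 5  [load 180/220]
  30 → stock rod 1  [load 220/220]
8 stock rods opened.

8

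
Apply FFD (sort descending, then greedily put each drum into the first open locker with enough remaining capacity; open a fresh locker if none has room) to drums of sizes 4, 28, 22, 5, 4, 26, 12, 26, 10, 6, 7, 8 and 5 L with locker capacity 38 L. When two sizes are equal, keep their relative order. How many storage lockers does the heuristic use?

5

Sorted descending: 28, 26, 26, 22, 12, 10, 8, 7, 6, 5, 5, 4, 4.
  28 → locker 1 (new)  [load 28/38]
  26 → locker 2 (new)  [load 26/38]
  26 → locker 3 (new)  [load 26/38]
  22 → locker 4 (new)  [load 22/38]
  12 → locker 2  [load 38/38]
  10 → locker 1  [load 38/38]
  8 → locker 3  [load 34/38]
  7 → locker 4  [load 29/38]
  6 → locker 4  [load 35/38]
  5 → locker 5 (new)  [load 5/38]
  5 → locker 5  [load 10/38]
  4 → locker 3  [load 38/38]
  4 → locker 5  [load 14/38]
5 storage lockers opened.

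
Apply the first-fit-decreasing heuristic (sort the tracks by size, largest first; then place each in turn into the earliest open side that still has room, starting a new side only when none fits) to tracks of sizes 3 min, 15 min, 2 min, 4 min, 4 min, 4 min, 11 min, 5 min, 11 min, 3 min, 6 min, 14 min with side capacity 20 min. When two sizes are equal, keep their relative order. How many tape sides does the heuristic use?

5

Sorted descending: 15, 14, 11, 11, 6, 5, 4, 4, 4, 3, 3, 2.
  15 → side 1 (new)  [load 15/20]
  14 → side 2 (new)  [load 14/20]
  11 → side 3 (new)  [load 11/20]
  11 → side 4 (new)  [load 11/20]
  6 → side 2  [load 20/20]
  5 → side 1  [load 20/20]
  4 → side 3  [load 15/20]
  4 → side 3  [load 19/20]
  4 → side 4  [load 15/20]
  3 → side 4  [load 18/20]
  3 → side 5 (new)  [load 3/20]
  2 → side 4  [load 20/20]
5 tape sides opened.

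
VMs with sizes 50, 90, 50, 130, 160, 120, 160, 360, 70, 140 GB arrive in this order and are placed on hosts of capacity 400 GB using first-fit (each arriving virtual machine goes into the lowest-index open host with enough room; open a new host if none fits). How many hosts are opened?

  50 → host 1 (new)  [load 50/400]
  90 → host 1  [load 140/400]
  50 → host 1  [load 190/400]
  130 → host 1  [load 320/400]
  160 → host 2 (new)  [load 160/400]
  120 → host 2  [load 280/400]
  160 → host 3 (new)  [load 160/400]
  360 → host 4 (new)  [load 360/400]
  70 → host 1  [load 390/400]
  140 → host 3  [load 300/400]
4 hosts opened.

4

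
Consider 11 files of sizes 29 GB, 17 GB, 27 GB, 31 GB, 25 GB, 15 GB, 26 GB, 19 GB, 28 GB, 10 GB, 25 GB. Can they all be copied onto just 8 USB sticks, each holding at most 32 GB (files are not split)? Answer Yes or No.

No

Total = 252 GB; ⌈252/32⌉ = 8.
9 files each exceed half the capacity and cannot share a USB stick, forcing at least 9 USB sticks.
At least 9 USB sticks are required, but only 8 are allowed.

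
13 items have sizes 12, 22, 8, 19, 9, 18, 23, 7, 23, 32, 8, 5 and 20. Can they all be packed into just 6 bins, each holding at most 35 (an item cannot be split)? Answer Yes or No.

Total = 206; ⌈206/35⌉ = 6.
7 items each exceed half the capacity and cannot share a bin, forcing at least 7 bins.
At least 7 bins are required, but only 6 are allowed.

No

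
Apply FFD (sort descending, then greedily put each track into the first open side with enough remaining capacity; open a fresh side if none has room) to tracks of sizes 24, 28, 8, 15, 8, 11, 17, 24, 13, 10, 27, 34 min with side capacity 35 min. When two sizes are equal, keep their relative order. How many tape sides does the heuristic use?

7

Sorted descending: 34, 28, 27, 24, 24, 17, 15, 13, 11, 10, 8, 8.
  34 → side 1 (new)  [load 34/35]
  28 → side 2 (new)  [load 28/35]
  27 → side 3 (new)  [load 27/35]
  24 → side 4 (new)  [load 24/35]
  24 → side 5 (new)  [load 24/35]
  17 → side 6 (new)  [load 17/35]
  15 → side 6  [load 32/35]
  13 → side 7 (new)  [load 13/35]
  11 → side 4  [load 35/35]
  10 → side 5  [load 34/35]
  8 → side 3  [load 35/35]
  8 → side 7  [load 21/35]
7 tape sides opened.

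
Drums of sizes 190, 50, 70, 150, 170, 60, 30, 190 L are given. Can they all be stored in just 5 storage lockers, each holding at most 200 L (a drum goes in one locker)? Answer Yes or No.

A valid assignment using 5 storage lockers:
  locker 1: 190 = 190
  locker 2: 190 = 190
  locker 3: 170 + 30 = 200
  locker 4: 150 + 50 = 200
  locker 5: 70 + 60 = 130
Every load is within 200 L, so 5 storage lockers suffice.

Yes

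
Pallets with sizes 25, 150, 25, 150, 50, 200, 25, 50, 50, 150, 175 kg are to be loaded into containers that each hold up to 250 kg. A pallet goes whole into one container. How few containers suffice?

Total = 200 + 175 + 150 + 150 + 150 + 50 + 50 + 50 + 25 + 25 + 25 = 1050 kg.
Lower bound: ⌈1050/250⌉ = 5 containers.
A packing using 5 containers:
  container 1: 200 + 50 = 250
  container 2: 175 + 50 + 25 = 250
  container 3: 150 + 50 + 25 + 25 = 250
  container 4: 150 = 150
  container 5: 150 = 150
This matches the lower bound, so 5 is optimal.

5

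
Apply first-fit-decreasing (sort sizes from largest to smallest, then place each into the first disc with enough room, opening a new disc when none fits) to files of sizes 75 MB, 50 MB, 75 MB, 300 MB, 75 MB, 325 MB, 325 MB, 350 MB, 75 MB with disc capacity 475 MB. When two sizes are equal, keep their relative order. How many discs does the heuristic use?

Sorted descending: 350, 325, 325, 300, 75, 75, 75, 75, 50.
  350 → disc 1 (new)  [load 350/475]
  325 → disc 2 (new)  [load 325/475]
  325 → disc 3 (new)  [load 325/475]
  300 → disc 4 (new)  [load 300/475]
  75 → disc 1  [load 425/475]
  75 → disc 2  [load 400/475]
  75 → disc 2  [load 475/475]
  75 → disc 3  [load 400/475]
  50 → disc 1  [load 475/475]
4 discs opened.

4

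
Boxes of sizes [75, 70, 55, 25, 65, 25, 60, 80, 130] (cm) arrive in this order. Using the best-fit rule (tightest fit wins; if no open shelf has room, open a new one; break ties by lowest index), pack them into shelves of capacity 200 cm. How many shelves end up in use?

  75 → shelf 1 (new)  [load 75/200]
  70 → shelf 1  [load 145/200]
  55 → shelf 1  [load 200/200]
  25 → shelf 2 (new)  [load 25/200]
  65 → shelf 2  [load 90/200]
  25 → shelf 2  [load 115/200]
  60 → shelf 2  [load 175/200]
  80 → shelf 3 (new)  [load 80/200]
  130 → shelf 4 (new)  [load 130/200]
4 shelves opened.

4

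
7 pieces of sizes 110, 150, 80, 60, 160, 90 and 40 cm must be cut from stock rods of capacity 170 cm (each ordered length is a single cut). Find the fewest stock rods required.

5

Total = 160 + 150 + 110 + 90 + 80 + 60 + 40 = 690 cm.
Lower bound: ⌈690/170⌉ = 5 stock rods.
A packing using 5 stock rods:
  stock rod 1: 160 = 160
  stock rod 2: 150 = 150
  stock rod 3: 110 + 60 = 170
  stock rod 4: 90 + 80 = 170
  stock rod 5: 40 = 40
This matches the lower bound, so 5 is optimal.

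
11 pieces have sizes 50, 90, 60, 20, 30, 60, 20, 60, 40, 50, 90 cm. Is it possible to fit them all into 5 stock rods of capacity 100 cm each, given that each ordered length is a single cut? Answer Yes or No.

No

Total = 570 cm; ⌈570/100⌉ = 6.
At least 6 stock rods are required, but only 5 are allowed.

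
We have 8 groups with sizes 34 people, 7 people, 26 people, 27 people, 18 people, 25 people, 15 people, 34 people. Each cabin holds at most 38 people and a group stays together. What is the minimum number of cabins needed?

Total = 34 + 34 + 27 + 26 + 25 + 18 + 15 + 7 = 186 people.
Lower bound: ⌈186/38⌉ = 5 cabins.
A packing using 6 cabins:
  cabin 1: 34 = 34
  cabin 2: 34 = 34
  cabin 3: 27 + 7 = 34
  cabin 4: 26 = 26
  cabin 5: 25 = 25
  cabin 6: 18 + 15 = 33
No arrangement into 5 cabins stays within capacity, so 6 is optimal.

6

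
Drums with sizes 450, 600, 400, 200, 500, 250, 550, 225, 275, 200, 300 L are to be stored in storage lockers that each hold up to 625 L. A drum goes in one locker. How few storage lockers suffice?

Total = 600 + 550 + 500 + 450 + 400 + 300 + 275 + 250 + 225 + 200 + 200 = 3950 L.
Lower bound: ⌈3950/625⌉ = 7 storage lockers.
A packing using 8 storage lockers:
  locker 1: 600 = 600
  locker 2: 550 = 550
  locker 3: 500 = 500
  locker 4: 450 = 450
  locker 5: 400 + 225 = 625
  locker 6: 300 + 275 = 575
  locker 7: 250 + 200 = 450
  locker 8: 200 = 200
No arrangement into 7 storage lockers stays within capacity, so 8 is optimal.

8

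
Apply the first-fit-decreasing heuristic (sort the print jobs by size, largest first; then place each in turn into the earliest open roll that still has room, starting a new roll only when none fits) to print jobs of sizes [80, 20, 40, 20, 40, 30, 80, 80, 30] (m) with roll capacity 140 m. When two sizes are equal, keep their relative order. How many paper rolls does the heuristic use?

3

Sorted descending: 80, 80, 80, 40, 40, 30, 30, 20, 20.
  80 → roll 1 (new)  [load 80/140]
  80 → roll 2 (new)  [load 80/140]
  80 → roll 3 (new)  [load 80/140]
  40 → roll 1  [load 120/140]
  40 → roll 2  [load 120/140]
  30 → roll 3  [load 110/140]
  30 → roll 3  [load 140/140]
  20 → roll 1  [load 140/140]
  20 → roll 2  [load 140/140]
3 paper rolls opened.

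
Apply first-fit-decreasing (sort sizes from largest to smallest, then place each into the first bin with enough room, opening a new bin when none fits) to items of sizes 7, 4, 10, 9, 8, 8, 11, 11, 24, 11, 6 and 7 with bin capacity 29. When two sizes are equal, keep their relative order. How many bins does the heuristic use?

5

Sorted descending: 24, 11, 11, 11, 10, 9, 8, 8, 7, 7, 6, 4.
  24 → bin 1 (new)  [load 24/29]
  11 → bin 2 (new)  [load 11/29]
  11 → bin 2  [load 22/29]
  11 → bin 3 (new)  [load 11/29]
  10 → bin 3  [load 21/29]
  9 → bin 4 (new)  [load 9/29]
  8 → bin 3  [load 29/29]
  8 → bin 4  [load 17/29]
  7 → bin 2  [load 29/29]
  7 → bin 4  [load 24/29]
  6 → bin 5 (new)  [load 6/29]
  4 → bin 1  [load 28/29]
5 bins opened.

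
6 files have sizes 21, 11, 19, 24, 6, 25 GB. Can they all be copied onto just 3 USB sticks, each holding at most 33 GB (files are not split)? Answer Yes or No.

Total = 106 GB; ⌈106/33⌉ = 4.
At least 4 USB sticks are required, but only 3 are allowed.

No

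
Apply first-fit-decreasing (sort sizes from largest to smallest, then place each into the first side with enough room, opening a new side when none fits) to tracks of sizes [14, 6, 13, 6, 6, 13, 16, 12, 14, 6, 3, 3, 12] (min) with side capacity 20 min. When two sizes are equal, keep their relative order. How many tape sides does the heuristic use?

7

Sorted descending: 16, 14, 14, 13, 13, 12, 12, 6, 6, 6, 6, 3, 3.
  16 → side 1 (new)  [load 16/20]
  14 → side 2 (new)  [load 14/20]
  14 → side 3 (new)  [load 14/20]
  13 → side 4 (new)  [load 13/20]
  13 → side 5 (new)  [load 13/20]
  12 → side 6 (new)  [load 12/20]
  12 → side 7 (new)  [load 12/20]
  6 → side 2  [load 20/20]
  6 → side 3  [load 20/20]
  6 → side 4  [load 19/20]
  6 → side 5  [load 19/20]
  3 → side 1  [load 19/20]
  3 → side 6  [load 15/20]
7 tape sides opened.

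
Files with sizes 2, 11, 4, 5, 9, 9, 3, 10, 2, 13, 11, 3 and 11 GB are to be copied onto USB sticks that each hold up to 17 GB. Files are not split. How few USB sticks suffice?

7

Total = 13 + 11 + 11 + 11 + 10 + 9 + 9 + 5 + 4 + 3 + 3 + 2 + 2 = 93 GB.
Lower bound: ⌈93/17⌉ = 6 USB sticks.
Also, 7 files each exceed 17/2 GB, and no two of those can share a USB stick, so at least 7 USB sticks are needed.
A packing using 7 USB sticks:
  USB stick 1: 13 + 4 = 17
  USB stick 2: 11 + 5 = 16
  USB stick 3: 11 + 3 + 3 = 17
  USB stick 4: 11 + 2 + 2 = 15
  USB stick 5: 10 = 10
  USB stick 6: 9 = 9
  USB stick 7: 9 = 9
This matches the lower bound, so 7 is optimal.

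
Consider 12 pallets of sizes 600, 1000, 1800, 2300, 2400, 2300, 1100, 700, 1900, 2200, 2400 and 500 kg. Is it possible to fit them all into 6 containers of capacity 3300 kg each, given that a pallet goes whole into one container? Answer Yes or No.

No

Total = 19200 kg; ⌈19200/3300⌉ = 6.
7 pallets each exceed half the capacity and cannot share a container, forcing at least 7 containers.
At least 7 containers are required, but only 6 are allowed.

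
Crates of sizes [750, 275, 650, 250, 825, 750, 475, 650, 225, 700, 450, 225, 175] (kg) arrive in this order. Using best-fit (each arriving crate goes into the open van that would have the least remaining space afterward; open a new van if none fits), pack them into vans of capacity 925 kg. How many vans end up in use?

8

  750 → van 1 (new)  [load 750/925]
  275 → van 2 (new)  [load 275/925]
  650 → van 2  [load 925/925]
  250 → van 3 (new)  [load 250/925]
  825 → van 4 (new)  [load 825/925]
  750 → van 5 (new)  [load 750/925]
  475 → van 3  [load 725/925]
  650 → van 6 (new)  [load 650/925]
  225 → van 6  [load 875/925]
  700 → van 7 (new)  [load 700/925]
  450 → van 8 (new)  [load 450/925]
  225 → van 7  [load 925/925]
  175 → van 1  [load 925/925]
8 vans opened.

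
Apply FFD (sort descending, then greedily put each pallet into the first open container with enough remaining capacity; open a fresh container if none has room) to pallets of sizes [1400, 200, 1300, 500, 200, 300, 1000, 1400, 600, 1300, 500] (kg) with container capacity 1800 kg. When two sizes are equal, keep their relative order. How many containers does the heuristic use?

Sorted descending: 1400, 1400, 1300, 1300, 1000, 600, 500, 500, 300, 200, 200.
  1400 → container 1 (new)  [load 1400/1800]
  1400 → container 2 (new)  [load 1400/1800]
  1300 → container 3 (new)  [load 1300/1800]
  1300 → container 4 (new)  [load 1300/1800]
  1000 → container 5 (new)  [load 1000/1800]
  600 → container 5  [load 1600/1800]
  500 → container 3  [load 1800/1800]
  500 → container 4  [load 1800/1800]
  300 → container 1  [load 1700/1800]
  200 → container 2  [load 1600/1800]
  200 → container 2  [load 1800/1800]
5 containers opened.

5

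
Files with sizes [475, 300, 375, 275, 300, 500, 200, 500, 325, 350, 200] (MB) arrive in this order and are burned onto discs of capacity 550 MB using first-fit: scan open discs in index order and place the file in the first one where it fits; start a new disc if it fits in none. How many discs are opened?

9

  475 → disc 1 (new)  [load 475/550]
  300 → disc 2 (new)  [load 300/550]
  375 → disc 3 (new)  [load 375/550]
  275 → disc 4 (new)  [load 275/550]
  300 → disc 5 (new)  [load 300/550]
  500 → disc 6 (new)  [load 500/550]
  200 → disc 2  [load 500/550]
  500 → disc 7 (new)  [load 500/550]
  325 → disc 8 (new)  [load 325/550]
  350 → disc 9 (new)  [load 350/550]
  200 → disc 4  [load 475/550]
9 discs opened.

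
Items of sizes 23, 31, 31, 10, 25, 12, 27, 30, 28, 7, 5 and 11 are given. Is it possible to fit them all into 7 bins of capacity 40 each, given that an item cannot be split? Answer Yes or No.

A valid assignment using 7 bins:
  bin 1: 31 + 7 = 38
  bin 2: 31 + 5 = 36
  bin 3: 30 + 10 = 40
  bin 4: 28 + 12 = 40
  bin 5: 27 + 11 = 38
  bin 6: 25 = 25
  bin 7: 23 = 23
Every load is within 40, so 7 bins suffice.

Yes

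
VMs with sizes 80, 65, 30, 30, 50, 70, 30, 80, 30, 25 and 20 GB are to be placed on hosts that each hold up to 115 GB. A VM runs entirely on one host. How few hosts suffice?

5

Total = 80 + 80 + 70 + 65 + 50 + 30 + 30 + 30 + 30 + 25 + 20 = 510 GB.
Lower bound: ⌈510/115⌉ = 5 hosts.
A packing using 5 hosts:
  host 1: 80 + 30 = 110
  host 2: 80 + 30 = 110
  host 3: 70 + 30 = 100
  host 4: 65 + 50 = 115
  host 5: 30 + 25 + 20 = 75
This matches the lower bound, so 5 is optimal.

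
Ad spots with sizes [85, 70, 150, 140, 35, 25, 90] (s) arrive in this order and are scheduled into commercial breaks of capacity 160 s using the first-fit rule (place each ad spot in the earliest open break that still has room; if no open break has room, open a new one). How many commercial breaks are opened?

4

  85 → break 1 (new)  [load 85/160]
  70 → break 1  [load 155/160]
  150 → break 2 (new)  [load 150/160]
  140 → break 3 (new)  [load 140/160]
  35 → break 4 (new)  [load 35/160]
  25 → break 4  [load 60/160]
  90 → break 4  [load 150/160]
4 commercial breaks opened.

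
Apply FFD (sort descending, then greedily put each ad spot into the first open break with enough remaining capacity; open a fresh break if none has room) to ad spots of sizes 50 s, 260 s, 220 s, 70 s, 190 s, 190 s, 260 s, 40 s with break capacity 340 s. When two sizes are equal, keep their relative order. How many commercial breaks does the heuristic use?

Sorted descending: 260, 260, 220, 190, 190, 70, 50, 40.
  260 → break 1 (new)  [load 260/340]
  260 → break 2 (new)  [load 260/340]
  220 → break 3 (new)  [load 220/340]
  190 → break 4 (new)  [load 190/340]
  190 → break 5 (new)  [load 190/340]
  70 → break 1  [load 330/340]
  50 → break 2  [load 310/340]
  40 → break 3  [load 260/340]
5 commercial breaks opened.

5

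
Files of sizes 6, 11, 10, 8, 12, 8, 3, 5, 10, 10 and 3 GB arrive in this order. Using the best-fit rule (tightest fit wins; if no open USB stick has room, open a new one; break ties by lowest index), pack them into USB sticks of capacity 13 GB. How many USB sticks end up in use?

8

  6 → USB stick 1 (new)  [load 6/13]
  11 → USB stick 2 (new)  [load 11/13]
  10 → USB stick 3 (new)  [load 10/13]
  8 → USB stick 4 (new)  [load 8/13]
  12 → USB stick 5 (new)  [load 12/13]
  8 → USB stick 6 (new)  [load 8/13]
  3 → USB stick 3  [load 13/13]
  5 → USB stick 4  [load 13/13]
  10 → USB stick 7 (new)  [load 10/13]
  10 → USB stick 8 (new)  [load 10/13]
  3 → USB stick 7  [load 13/13]
8 USB sticks opened.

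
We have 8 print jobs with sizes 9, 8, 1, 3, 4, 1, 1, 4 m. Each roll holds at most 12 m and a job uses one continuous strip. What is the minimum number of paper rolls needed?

3

Total = 9 + 8 + 4 + 4 + 3 + 1 + 1 + 1 = 31 m.
Lower bound: ⌈31/12⌉ = 3 paper rolls.
A packing using 3 paper rolls:
  roll 1: 9 + 3 = 12
  roll 2: 8 + 4 = 12
  roll 3: 4 + 1 + 1 + 1 = 7
This matches the lower bound, so 3 is optimal.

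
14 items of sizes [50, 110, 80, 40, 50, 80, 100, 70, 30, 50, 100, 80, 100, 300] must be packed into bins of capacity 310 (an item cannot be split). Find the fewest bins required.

5

Total = 300 + 110 + 100 + 100 + 100 + 80 + 80 + 80 + 70 + 50 + 50 + 50 + 40 + 30 = 1240.
Lower bound: ⌈1240/310⌉ = 4 bins.
A packing using 5 bins:
  bin 1: 300 = 300
  bin 2: 110 + 100 + 100 = 310
  bin 3: 100 + 80 + 80 + 50 = 310
  bin 4: 80 + 70 + 50 + 50 + 40 = 290
  bin 5: 30 = 30
No arrangement into 4 bins stays within capacity, so 5 is optimal.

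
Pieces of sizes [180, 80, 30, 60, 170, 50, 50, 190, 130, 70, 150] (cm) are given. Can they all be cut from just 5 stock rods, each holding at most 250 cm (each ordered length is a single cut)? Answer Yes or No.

A valid assignment using 5 stock rods:
  stock rod 1: 190 + 60 = 250
  stock rod 2: 180 + 70 = 250
  stock rod 3: 170 + 80 = 250
  stock rod 4: 150 + 50 + 50 = 250
  stock rod 5: 130 + 30 = 160
Every load is within 250 cm, so 5 stock rods suffice.

Yes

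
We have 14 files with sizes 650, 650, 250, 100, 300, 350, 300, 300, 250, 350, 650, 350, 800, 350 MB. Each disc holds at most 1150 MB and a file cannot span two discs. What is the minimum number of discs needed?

Total = 800 + 650 + 650 + 650 + 350 + 350 + 350 + 350 + 300 + 300 + 300 + 250 + 250 + 100 = 5650 MB.
Lower bound: ⌈5650/1150⌉ = 5 discs.
A packing using 6 discs:
  disc 1: 800 + 350 = 1150
  disc 2: 650 + 350 + 100 = 1100
  disc 3: 650 + 350 = 1000
  disc 4: 650 + 350 = 1000
  disc 5: 300 + 300 + 300 + 250 = 1150
  disc 6: 250 = 250
No arrangement into 5 discs stays within capacity, so 6 is optimal.

6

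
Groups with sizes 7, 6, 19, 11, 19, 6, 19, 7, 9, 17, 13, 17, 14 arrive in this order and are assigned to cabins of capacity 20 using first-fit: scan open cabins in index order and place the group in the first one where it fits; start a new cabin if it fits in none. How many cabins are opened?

  7 → cabin 1 (new)  [load 7/20]
  6 → cabin 1  [load 13/20]
  19 → cabin 2 (new)  [load 19/20]
  11 → cabin 3 (new)  [load 11/20]
  19 → cabin 4 (new)  [load 19/20]
  6 → cabin 1  [load 19/20]
  19 → cabin 5 (new)  [load 19/20]
  7 → cabin 3  [load 18/20]
  9 → cabin 6 (new)  [load 9/20]
  17 → cabin 7 (new)  [load 17/20]
  13 → cabin 8 (new)  [load 13/20]
  17 → cabin 9 (new)  [load 17/20]
  14 → cabin 10 (new)  [load 14/20]
10 cabins opened.

10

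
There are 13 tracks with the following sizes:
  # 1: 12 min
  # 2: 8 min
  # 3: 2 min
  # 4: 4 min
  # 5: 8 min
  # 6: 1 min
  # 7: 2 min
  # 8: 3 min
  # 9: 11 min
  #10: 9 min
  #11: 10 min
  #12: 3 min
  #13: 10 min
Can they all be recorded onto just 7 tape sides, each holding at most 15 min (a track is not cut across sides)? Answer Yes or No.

A valid assignment using 7 tape sides:
  side 1: 12 + 3 = 15
  side 2: 11 + 4 = 15
  side 3: 10 + 3 + 2 = 15
  side 4: 10 + 2 + 1 = 13
  side 5: 9 = 9
  side 6: 8 = 8
  side 7: 8 = 8
Every load is within 15 min, so 7 tape sides suffice.

Yes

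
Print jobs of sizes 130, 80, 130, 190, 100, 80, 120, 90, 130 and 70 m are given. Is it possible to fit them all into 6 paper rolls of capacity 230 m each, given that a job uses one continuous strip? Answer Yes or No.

Yes

A valid assignment using 6 paper rolls:
  roll 1: 190 = 190
  roll 2: 130 + 100 = 230
  roll 3: 130 + 90 = 220
  roll 4: 130 + 80 = 210
  roll 5: 120 + 80 = 200
  roll 6: 70 = 70
Every load is within 230 m, so 6 paper rolls suffice.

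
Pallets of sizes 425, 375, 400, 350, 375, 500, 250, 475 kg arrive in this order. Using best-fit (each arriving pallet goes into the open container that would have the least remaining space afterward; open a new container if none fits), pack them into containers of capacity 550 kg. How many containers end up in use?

  425 → container 1 (new)  [load 425/550]
  375 → container 2 (new)  [load 375/550]
  400 → container 3 (new)  [load 400/550]
  350 → container 4 (new)  [load 350/550]
  375 → container 5 (new)  [load 375/550]
  500 → container 6 (new)  [load 500/550]
  250 → container 7 (new)  [load 250/550]
  475 → container 8 (new)  [load 475/550]
8 containers opened.

8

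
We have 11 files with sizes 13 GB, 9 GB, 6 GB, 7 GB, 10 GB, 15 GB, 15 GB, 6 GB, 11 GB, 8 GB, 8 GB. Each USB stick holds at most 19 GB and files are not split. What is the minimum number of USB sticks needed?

Total = 15 + 15 + 13 + 11 + 10 + 9 + 8 + 8 + 7 + 6 + 6 = 108 GB.
Lower bound: ⌈108/19⌉ = 6 USB sticks.
A packing using 7 USB sticks:
  USB stick 1: 15 = 15
  USB stick 2: 15 = 15
  USB stick 3: 13 + 6 = 19
  USB stick 4: 11 + 8 = 19
  USB stick 5: 10 + 9 = 19
  USB stick 6: 8 + 7 = 15
  USB stick 7: 6 = 6
No arrangement into 6 USB sticks stays within capacity, so 7 is optimal.

7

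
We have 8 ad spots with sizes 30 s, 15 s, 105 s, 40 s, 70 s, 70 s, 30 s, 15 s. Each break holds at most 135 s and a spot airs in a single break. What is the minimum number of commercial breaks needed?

3

Total = 105 + 70 + 70 + 40 + 30 + 30 + 15 + 15 = 375 s.
Lower bound: ⌈375/135⌉ = 3 commercial breaks.
A packing using 3 commercial breaks:
  break 1: 105 + 30 = 135
  break 2: 70 + 40 + 15 = 125
  break 3: 70 + 30 + 15 = 115
This matches the lower bound, so 3 is optimal.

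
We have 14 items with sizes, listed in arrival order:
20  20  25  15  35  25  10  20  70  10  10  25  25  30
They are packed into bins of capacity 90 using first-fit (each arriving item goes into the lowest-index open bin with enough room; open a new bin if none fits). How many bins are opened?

  20 → bin 1 (new)  [load 20/90]
  20 → bin 1  [load 40/90]
  25 → bin 1  [load 65/90]
  15 → bin 1  [load 80/90]
  35 → bin 2 (new)  [load 35/90]
  25 → bin 2  [load 60/90]
  10 → bin 1  [load 90/90]
  20 → bin 2  [load 80/90]
  70 → bin 3 (new)  [load 70/90]
  10 → bin 2  [load 90/90]
  10 → bin 3  [load 80/90]
  25 → bin 4 (new)  [load 25/90]
  25 → bin 4  [load 50/90]
  30 → bin 4  [load 80/90]
4 bins opened.

4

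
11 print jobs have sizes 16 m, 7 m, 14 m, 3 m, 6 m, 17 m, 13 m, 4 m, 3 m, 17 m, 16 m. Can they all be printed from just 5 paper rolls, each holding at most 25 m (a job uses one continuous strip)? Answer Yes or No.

No

Total = 116 m; ⌈116/25⌉ = 5.
6 print jobs each exceed half the capacity and cannot share a roll, forcing at least 6 paper rolls.
At least 6 paper rolls are required, but only 5 are allowed.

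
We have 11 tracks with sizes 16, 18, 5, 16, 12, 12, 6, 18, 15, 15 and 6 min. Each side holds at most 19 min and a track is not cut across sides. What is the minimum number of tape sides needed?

9

Total = 18 + 18 + 16 + 16 + 15 + 15 + 12 + 12 + 6 + 6 + 5 = 139 min.
Lower bound: ⌈139/19⌉ = 8 tape sides.
A packing using 9 tape sides:
  side 1: 18 = 18
  side 2: 18 = 18
  side 3: 16 = 16
  side 4: 16 = 16
  side 5: 15 = 15
  side 6: 15 = 15
  side 7: 12 + 6 = 18
  side 8: 12 + 6 = 18
  side 9: 5 = 5
No arrangement into 8 tape sides stays within capacity, so 9 is optimal.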